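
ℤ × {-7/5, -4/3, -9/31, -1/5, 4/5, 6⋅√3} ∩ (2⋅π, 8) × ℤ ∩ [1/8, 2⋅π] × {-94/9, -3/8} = ∅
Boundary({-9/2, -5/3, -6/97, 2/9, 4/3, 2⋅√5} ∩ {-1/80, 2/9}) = {2/9}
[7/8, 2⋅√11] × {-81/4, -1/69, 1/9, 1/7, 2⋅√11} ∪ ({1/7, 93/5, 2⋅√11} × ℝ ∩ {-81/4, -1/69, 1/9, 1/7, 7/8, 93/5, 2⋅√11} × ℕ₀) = ({1/7, 93/5, 2⋅√11} × ℕ₀) ∪ ([7/8, 2⋅√11] × {-81/4, -1/69, 1/9, 1/7, 2⋅√11})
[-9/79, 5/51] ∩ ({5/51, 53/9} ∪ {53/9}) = {5/51}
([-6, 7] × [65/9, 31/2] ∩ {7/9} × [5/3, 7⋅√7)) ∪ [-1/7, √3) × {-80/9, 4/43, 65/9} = ({7/9} × [65/9, 31/2]) ∪ ([-1/7, √3) × {-80/9, 4/43, 65/9})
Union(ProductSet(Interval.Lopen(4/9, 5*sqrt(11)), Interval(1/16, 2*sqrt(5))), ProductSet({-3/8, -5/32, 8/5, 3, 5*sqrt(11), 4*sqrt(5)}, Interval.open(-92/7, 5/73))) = Union(ProductSet({-3/8, -5/32, 8/5, 3, 5*sqrt(11), 4*sqrt(5)}, Interval.open(-92/7, 5/73)), ProductSet(Interval.Lopen(4/9, 5*sqrt(11)), Interval(1/16, 2*sqrt(5))))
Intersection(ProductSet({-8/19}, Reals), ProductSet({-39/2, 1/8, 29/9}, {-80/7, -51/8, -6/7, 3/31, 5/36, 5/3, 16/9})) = EmptySet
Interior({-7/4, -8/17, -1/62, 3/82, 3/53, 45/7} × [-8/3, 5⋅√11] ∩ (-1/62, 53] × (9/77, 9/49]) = ∅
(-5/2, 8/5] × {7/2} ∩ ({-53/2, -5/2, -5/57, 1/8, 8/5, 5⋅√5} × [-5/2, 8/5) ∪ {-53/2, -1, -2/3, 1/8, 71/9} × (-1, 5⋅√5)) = {-1, -2/3, 1/8} × {7/2}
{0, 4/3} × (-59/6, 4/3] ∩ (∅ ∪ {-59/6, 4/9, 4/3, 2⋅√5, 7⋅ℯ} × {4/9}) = {4/3} × {4/9}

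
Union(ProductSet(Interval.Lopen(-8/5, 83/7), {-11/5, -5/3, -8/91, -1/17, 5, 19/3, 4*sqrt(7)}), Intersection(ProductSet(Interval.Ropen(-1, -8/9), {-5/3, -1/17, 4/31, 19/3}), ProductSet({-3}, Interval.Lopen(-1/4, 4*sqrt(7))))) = ProductSet(Interval.Lopen(-8/5, 83/7), {-11/5, -5/3, -8/91, -1/17, 5, 19/3, 4*sqrt(7)})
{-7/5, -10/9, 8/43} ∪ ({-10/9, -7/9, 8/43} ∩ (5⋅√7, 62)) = {-7/5, -10/9, 8/43}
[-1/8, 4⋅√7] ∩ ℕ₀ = {0, 1, …, 10}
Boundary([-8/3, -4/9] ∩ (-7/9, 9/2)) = {-7/9, -4/9}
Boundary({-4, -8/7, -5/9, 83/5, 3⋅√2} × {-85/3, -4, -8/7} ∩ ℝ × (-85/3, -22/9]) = {-4, -8/7, -5/9, 83/5, 3⋅√2} × {-4}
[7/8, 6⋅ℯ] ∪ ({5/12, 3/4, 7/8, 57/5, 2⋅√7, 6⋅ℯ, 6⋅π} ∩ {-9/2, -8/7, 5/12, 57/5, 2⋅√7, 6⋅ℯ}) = {5/12} ∪ [7/8, 6⋅ℯ]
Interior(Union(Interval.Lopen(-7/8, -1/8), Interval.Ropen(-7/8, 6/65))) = Interval.open(-7/8, 6/65)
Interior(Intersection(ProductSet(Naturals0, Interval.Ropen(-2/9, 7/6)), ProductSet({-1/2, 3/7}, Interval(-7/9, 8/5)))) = EmptySet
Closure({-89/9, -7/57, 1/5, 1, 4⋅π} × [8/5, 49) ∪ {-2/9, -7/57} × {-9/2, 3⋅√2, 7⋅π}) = ({-2/9, -7/57} × {-9/2, 3⋅√2, 7⋅π}) ∪ ({-89/9, -7/57, 1/5, 1, 4⋅π} × [8/5, 49])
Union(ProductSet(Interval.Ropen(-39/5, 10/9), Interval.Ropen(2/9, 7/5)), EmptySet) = ProductSet(Interval.Ropen(-39/5, 10/9), Interval.Ropen(2/9, 7/5))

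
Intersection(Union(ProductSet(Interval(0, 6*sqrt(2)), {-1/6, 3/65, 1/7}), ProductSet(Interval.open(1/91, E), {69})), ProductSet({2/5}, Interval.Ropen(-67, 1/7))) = ProductSet({2/5}, {-1/6, 3/65})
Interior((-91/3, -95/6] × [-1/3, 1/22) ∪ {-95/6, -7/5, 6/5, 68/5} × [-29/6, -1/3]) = (-91/3, -95/6) × (-1/3, 1/22)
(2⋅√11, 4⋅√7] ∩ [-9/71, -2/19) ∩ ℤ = ∅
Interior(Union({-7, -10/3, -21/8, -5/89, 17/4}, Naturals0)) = EmptySet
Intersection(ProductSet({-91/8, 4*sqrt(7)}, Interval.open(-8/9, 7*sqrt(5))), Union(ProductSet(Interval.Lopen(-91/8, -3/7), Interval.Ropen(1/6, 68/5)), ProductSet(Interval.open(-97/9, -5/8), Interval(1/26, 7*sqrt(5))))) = EmptySet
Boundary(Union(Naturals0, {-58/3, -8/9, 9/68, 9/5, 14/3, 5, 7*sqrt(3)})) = Union({-58/3, -8/9, 9/68, 9/5, 14/3, 7*sqrt(3)}, Naturals0)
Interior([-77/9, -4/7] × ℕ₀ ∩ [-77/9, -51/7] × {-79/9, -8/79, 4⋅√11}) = ∅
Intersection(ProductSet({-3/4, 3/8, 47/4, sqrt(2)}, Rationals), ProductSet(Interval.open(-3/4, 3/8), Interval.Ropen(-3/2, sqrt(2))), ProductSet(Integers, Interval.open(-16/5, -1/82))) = EmptySet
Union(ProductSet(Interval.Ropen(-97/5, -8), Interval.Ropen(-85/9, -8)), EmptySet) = ProductSet(Interval.Ropen(-97/5, -8), Interval.Ropen(-85/9, -8))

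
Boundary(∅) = ∅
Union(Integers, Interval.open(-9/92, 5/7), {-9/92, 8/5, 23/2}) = Union({8/5, 23/2}, Integers, Interval.Ropen(-9/92, 5/7))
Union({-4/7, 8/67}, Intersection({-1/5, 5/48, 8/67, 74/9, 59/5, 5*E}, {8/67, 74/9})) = {-4/7, 8/67, 74/9}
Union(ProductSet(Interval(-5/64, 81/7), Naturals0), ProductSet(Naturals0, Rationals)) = Union(ProductSet(Interval(-5/64, 81/7), Naturals0), ProductSet(Naturals0, Rationals))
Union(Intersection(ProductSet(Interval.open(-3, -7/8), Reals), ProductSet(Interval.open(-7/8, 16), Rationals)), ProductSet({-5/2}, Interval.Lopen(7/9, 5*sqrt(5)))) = ProductSet({-5/2}, Interval.Lopen(7/9, 5*sqrt(5)))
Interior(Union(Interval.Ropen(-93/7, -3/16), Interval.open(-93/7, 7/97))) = Interval.open(-93/7, 7/97)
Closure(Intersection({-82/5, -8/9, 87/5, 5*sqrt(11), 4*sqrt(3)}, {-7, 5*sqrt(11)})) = {5*sqrt(11)}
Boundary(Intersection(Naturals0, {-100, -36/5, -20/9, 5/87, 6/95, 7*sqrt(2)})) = EmptySet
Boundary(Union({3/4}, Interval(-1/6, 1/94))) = {-1/6, 1/94, 3/4}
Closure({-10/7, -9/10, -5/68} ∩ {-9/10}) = {-9/10}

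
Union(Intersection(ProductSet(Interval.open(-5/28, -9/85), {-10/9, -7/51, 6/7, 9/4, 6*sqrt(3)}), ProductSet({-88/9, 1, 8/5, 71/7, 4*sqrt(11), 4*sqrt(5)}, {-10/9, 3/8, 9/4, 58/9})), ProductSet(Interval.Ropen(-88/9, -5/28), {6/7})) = ProductSet(Interval.Ropen(-88/9, -5/28), {6/7})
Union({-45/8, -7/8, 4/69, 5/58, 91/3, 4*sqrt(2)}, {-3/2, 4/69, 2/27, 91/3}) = {-45/8, -3/2, -7/8, 4/69, 2/27, 5/58, 91/3, 4*sqrt(2)}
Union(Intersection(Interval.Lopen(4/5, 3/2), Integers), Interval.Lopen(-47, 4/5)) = Union(Interval.Lopen(-47, 4/5), Range(1, 2, 1))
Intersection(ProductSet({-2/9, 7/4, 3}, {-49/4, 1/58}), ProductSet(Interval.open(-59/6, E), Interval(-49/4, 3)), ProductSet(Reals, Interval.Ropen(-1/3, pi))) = ProductSet({-2/9, 7/4}, {1/58})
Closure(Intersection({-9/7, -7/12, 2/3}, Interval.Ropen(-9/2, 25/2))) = {-9/7, -7/12, 2/3}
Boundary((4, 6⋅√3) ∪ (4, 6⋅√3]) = {4, 6⋅√3}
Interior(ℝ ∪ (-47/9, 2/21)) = (-∞, ∞)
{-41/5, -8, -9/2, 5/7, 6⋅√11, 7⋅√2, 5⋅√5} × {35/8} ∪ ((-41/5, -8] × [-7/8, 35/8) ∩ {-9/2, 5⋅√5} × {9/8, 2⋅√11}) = {-41/5, -8, -9/2, 5/7, 6⋅√11, 7⋅√2, 5⋅√5} × {35/8}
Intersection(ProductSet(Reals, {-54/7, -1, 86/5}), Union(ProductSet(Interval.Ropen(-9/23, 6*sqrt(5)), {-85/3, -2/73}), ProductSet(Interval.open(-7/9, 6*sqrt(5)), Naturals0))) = EmptySet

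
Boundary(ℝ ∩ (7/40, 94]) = {7/40, 94}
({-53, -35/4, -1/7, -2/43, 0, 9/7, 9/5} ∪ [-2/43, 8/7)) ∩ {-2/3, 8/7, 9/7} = {9/7}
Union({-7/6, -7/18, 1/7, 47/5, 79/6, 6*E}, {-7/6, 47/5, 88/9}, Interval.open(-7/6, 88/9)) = Union({79/6, 6*E}, Interval(-7/6, 88/9))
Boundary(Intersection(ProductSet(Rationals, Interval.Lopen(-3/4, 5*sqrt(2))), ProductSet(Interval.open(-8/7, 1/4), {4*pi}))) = EmptySet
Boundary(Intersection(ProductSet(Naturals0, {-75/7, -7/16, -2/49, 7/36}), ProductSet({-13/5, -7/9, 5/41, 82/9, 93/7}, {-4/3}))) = EmptySet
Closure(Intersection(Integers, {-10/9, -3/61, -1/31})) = EmptySet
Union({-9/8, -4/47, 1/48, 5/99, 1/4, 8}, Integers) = Union({-9/8, -4/47, 1/48, 5/99, 1/4}, Integers)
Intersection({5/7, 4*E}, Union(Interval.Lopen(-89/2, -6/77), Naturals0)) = EmptySet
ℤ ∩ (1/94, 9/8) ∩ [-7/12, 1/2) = ∅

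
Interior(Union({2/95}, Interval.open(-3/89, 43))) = Interval.open(-3/89, 43)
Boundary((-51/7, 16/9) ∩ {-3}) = {-3}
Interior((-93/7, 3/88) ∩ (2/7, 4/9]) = ∅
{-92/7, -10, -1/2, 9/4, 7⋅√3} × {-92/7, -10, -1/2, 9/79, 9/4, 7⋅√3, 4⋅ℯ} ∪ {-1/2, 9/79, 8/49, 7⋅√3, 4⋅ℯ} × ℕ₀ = ({-1/2, 9/79, 8/49, 7⋅√3, 4⋅ℯ} × ℕ₀) ∪ ({-92/7, -10, -1/2, 9/4, 7⋅√3} × {-92/7, -10, -1/2, 9/79, 9/4, 7⋅√3, 4⋅ℯ})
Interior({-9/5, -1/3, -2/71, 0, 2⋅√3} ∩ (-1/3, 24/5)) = ∅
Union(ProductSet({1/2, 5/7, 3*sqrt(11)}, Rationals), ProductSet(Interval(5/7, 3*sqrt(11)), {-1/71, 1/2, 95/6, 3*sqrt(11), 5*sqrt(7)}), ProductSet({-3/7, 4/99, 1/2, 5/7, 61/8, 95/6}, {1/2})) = Union(ProductSet({1/2, 5/7, 3*sqrt(11)}, Rationals), ProductSet({-3/7, 4/99, 1/2, 5/7, 61/8, 95/6}, {1/2}), ProductSet(Interval(5/7, 3*sqrt(11)), {-1/71, 1/2, 95/6, 3*sqrt(11), 5*sqrt(7)}))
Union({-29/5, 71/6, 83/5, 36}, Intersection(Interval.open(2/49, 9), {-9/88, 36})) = {-29/5, 71/6, 83/5, 36}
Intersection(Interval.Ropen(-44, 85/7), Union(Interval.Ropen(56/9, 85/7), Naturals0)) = Union(Interval.Ropen(56/9, 85/7), Range(0, 13, 1))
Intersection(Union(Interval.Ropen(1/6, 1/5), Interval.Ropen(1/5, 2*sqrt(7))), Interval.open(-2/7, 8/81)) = EmptySet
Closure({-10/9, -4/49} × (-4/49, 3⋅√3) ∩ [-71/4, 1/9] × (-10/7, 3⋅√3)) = {-10/9, -4/49} × [-4/49, 3⋅√3]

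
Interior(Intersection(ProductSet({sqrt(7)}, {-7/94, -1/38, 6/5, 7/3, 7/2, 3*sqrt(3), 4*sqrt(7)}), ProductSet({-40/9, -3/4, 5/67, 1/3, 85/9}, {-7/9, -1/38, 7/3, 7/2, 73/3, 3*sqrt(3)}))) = EmptySet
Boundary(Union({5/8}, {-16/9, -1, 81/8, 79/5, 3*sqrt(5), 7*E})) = {-16/9, -1, 5/8, 81/8, 79/5, 3*sqrt(5), 7*E}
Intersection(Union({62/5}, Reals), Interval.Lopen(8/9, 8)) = Interval.Lopen(8/9, 8)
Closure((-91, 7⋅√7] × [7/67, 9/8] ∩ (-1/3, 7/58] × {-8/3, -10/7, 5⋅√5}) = ∅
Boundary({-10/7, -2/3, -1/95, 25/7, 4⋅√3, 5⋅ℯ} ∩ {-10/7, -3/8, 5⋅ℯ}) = {-10/7, 5⋅ℯ}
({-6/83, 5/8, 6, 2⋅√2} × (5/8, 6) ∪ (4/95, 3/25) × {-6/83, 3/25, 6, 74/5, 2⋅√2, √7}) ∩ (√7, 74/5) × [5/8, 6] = {6, 2⋅√2} × (5/8, 6)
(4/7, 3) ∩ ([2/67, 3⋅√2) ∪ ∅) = (4/7, 3)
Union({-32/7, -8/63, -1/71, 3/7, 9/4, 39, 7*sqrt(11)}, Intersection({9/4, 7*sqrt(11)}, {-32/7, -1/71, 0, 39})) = {-32/7, -8/63, -1/71, 3/7, 9/4, 39, 7*sqrt(11)}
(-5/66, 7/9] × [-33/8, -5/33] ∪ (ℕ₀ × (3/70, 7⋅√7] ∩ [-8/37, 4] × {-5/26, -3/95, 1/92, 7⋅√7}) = ((-5/66, 7/9] × [-33/8, -5/33]) ∪ ({0, 1, …, 4} × {7⋅√7})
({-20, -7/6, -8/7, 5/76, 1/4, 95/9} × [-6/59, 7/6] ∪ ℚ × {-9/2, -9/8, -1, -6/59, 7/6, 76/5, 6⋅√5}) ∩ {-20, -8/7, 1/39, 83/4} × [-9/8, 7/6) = ({-20, -8/7} × [-6/59, 7/6)) ∪ ({-20, -8/7, 1/39, 83/4} × {-9/8, -1, -6/59})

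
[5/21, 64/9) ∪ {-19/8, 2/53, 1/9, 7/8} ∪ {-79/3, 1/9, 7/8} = {-79/3, -19/8, 2/53, 1/9} ∪ [5/21, 64/9)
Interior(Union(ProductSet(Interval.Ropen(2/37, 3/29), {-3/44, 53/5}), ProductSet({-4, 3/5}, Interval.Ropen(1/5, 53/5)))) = EmptySet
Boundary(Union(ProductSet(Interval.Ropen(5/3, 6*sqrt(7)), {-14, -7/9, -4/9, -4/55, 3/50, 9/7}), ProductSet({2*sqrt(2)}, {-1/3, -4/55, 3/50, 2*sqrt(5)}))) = Union(ProductSet({2*sqrt(2)}, {-1/3, -4/55, 3/50, 2*sqrt(5)}), ProductSet(Interval(5/3, 6*sqrt(7)), {-14, -7/9, -4/9, -4/55, 3/50, 9/7}))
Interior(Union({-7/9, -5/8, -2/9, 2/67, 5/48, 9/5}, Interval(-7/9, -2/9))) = Interval.open(-7/9, -2/9)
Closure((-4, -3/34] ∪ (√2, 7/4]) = [-4, -3/34] ∪ [√2, 7/4]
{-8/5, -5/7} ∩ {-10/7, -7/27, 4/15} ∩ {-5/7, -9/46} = ∅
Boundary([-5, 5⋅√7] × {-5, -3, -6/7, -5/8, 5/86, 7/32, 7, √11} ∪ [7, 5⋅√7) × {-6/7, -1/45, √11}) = ([7, 5⋅√7] × {-6/7, -1/45, √11}) ∪ ([-5, 5⋅√7] × {-5, -3, -6/7, -5/8, 5/86, 7/32, 7, √11})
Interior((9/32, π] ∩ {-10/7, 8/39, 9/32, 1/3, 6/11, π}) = ∅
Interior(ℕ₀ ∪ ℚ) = ∅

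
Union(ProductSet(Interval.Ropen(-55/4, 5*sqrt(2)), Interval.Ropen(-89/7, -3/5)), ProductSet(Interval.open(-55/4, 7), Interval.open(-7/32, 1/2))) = Union(ProductSet(Interval.open(-55/4, 7), Interval.open(-7/32, 1/2)), ProductSet(Interval.Ropen(-55/4, 5*sqrt(2)), Interval.Ropen(-89/7, -3/5)))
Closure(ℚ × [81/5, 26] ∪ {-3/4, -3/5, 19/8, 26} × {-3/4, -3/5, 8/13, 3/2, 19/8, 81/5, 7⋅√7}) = (ℝ × [81/5, 26]) ∪ ({-3/4, -3/5, 19/8, 26} × {-3/4, -3/5, 8/13, 3/2, 19/8, 81/5, 7⋅√7})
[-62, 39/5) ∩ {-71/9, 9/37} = {-71/9, 9/37}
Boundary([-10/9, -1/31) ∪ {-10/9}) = {-10/9, -1/31}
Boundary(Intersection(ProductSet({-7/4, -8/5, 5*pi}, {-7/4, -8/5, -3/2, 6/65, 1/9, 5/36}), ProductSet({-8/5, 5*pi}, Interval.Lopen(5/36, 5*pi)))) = EmptySet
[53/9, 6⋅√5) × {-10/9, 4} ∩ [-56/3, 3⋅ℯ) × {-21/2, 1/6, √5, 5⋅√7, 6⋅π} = ∅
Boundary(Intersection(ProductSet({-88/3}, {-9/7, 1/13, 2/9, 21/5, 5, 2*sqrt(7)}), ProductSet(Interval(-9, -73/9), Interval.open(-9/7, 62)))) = EmptySet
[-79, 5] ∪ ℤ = ℤ ∪ [-79, 5]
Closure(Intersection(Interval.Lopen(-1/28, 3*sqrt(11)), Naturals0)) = Range(0, 10, 1)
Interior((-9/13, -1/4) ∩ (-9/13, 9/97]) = (-9/13, -1/4)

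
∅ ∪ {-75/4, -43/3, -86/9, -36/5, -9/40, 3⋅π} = {-75/4, -43/3, -86/9, -36/5, -9/40, 3⋅π}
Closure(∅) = ∅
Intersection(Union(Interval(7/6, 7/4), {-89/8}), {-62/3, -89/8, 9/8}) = {-89/8}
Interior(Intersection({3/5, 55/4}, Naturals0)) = EmptySet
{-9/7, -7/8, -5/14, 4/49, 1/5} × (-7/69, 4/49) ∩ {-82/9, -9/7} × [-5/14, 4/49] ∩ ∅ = ∅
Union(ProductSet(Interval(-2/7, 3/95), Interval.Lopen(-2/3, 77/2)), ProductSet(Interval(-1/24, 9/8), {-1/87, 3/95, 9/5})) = Union(ProductSet(Interval(-2/7, 3/95), Interval.Lopen(-2/3, 77/2)), ProductSet(Interval(-1/24, 9/8), {-1/87, 3/95, 9/5}))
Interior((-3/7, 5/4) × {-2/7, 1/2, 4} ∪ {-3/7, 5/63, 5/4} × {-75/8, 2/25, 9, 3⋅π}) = ∅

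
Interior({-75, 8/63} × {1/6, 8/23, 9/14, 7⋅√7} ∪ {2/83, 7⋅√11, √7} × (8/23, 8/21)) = ∅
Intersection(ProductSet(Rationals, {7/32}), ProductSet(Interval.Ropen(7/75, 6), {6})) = EmptySet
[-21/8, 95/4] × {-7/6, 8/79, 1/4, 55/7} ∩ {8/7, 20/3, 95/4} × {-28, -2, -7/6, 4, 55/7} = {8/7, 20/3, 95/4} × {-7/6, 55/7}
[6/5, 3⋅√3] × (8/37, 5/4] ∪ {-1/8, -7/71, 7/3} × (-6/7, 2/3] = ({-1/8, -7/71, 7/3} × (-6/7, 2/3]) ∪ ([6/5, 3⋅√3] × (8/37, 5/4])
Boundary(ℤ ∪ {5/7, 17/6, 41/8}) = ℤ ∪ {5/7, 17/6, 41/8}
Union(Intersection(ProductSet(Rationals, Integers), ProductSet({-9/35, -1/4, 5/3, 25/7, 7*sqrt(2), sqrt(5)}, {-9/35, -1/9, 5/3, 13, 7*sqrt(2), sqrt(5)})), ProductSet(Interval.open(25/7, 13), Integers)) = Union(ProductSet({-9/35, -1/4, 5/3, 25/7}, {13}), ProductSet(Interval.open(25/7, 13), Integers))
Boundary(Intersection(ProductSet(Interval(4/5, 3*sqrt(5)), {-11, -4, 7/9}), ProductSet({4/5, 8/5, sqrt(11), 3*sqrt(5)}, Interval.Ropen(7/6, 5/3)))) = EmptySet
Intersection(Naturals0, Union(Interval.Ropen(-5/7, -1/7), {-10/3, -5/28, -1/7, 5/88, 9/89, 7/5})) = EmptySet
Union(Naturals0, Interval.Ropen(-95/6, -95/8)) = Union(Interval.Ropen(-95/6, -95/8), Naturals0)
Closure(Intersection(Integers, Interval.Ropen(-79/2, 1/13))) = Range(-39, 1, 1)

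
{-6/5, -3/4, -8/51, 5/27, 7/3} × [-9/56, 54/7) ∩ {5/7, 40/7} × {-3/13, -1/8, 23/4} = ∅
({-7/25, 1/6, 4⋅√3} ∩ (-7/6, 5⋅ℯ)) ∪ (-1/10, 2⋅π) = {-7/25, 4⋅√3} ∪ (-1/10, 2⋅π)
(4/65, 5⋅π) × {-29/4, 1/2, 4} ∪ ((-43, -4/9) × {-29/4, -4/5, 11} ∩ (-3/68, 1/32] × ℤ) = (4/65, 5⋅π) × {-29/4, 1/2, 4}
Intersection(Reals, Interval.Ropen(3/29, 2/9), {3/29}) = {3/29}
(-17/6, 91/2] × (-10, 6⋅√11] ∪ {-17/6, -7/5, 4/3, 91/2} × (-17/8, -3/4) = ({-17/6, -7/5, 4/3, 91/2} × (-17/8, -3/4)) ∪ ((-17/6, 91/2] × (-10, 6⋅√11])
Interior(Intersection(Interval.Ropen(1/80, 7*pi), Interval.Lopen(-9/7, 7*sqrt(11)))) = Interval.open(1/80, 7*pi)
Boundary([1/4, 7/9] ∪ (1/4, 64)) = {1/4, 64}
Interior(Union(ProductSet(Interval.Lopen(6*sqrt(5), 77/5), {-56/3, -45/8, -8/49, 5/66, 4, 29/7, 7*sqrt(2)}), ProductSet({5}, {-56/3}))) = EmptySet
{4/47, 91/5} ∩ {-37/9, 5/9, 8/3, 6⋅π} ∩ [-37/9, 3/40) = ∅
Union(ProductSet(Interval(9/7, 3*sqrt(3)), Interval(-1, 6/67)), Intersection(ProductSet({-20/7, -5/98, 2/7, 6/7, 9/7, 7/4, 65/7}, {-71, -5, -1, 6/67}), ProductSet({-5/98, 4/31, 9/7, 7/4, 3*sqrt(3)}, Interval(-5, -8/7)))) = Union(ProductSet({-5/98, 9/7, 7/4}, {-5}), ProductSet(Interval(9/7, 3*sqrt(3)), Interval(-1, 6/67)))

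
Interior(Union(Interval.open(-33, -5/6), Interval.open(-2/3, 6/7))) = Union(Interval.open(-33, -5/6), Interval.open(-2/3, 6/7))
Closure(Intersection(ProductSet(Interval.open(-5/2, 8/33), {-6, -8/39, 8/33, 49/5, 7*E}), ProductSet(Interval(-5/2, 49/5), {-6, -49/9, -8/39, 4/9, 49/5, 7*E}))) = ProductSet(Interval(-5/2, 8/33), {-6, -8/39, 49/5, 7*E})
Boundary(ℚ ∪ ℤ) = ℝ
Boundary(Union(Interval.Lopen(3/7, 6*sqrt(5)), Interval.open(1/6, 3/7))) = {1/6, 3/7, 6*sqrt(5)}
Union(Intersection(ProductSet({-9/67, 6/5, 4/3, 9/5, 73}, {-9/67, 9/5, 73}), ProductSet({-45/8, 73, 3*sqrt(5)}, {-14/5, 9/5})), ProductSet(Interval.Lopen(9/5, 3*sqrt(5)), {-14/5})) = Union(ProductSet({73}, {9/5}), ProductSet(Interval.Lopen(9/5, 3*sqrt(5)), {-14/5}))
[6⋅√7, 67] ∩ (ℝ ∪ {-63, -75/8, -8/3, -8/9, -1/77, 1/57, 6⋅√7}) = [6⋅√7, 67]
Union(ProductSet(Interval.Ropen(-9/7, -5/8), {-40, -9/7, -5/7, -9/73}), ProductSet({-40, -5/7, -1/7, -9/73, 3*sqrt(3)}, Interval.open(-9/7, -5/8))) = Union(ProductSet({-40, -5/7, -1/7, -9/73, 3*sqrt(3)}, Interval.open(-9/7, -5/8)), ProductSet(Interval.Ropen(-9/7, -5/8), {-40, -9/7, -5/7, -9/73}))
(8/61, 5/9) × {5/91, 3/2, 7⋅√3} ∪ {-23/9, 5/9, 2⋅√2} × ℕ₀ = ({-23/9, 5/9, 2⋅√2} × ℕ₀) ∪ ((8/61, 5/9) × {5/91, 3/2, 7⋅√3})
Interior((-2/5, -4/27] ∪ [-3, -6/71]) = (-3, -6/71)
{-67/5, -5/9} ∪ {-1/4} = {-67/5, -5/9, -1/4}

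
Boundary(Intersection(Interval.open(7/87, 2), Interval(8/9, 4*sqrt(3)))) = {8/9, 2}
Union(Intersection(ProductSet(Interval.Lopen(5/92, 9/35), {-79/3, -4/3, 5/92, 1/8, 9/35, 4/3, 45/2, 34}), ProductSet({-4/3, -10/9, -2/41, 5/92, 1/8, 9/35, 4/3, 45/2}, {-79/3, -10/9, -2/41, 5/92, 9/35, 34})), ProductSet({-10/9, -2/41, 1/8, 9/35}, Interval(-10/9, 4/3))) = Union(ProductSet({1/8, 9/35}, {-79/3, 5/92, 9/35, 34}), ProductSet({-10/9, -2/41, 1/8, 9/35}, Interval(-10/9, 4/3)))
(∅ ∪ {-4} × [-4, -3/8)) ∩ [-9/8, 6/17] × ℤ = ∅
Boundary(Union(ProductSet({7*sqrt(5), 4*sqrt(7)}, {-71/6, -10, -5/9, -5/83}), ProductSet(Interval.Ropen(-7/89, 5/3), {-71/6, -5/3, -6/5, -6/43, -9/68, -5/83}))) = Union(ProductSet({7*sqrt(5), 4*sqrt(7)}, {-71/6, -10, -5/9, -5/83}), ProductSet(Interval(-7/89, 5/3), {-71/6, -5/3, -6/5, -6/43, -9/68, -5/83}))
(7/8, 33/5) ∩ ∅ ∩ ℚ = ∅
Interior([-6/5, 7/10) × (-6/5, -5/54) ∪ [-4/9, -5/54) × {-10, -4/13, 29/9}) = (-6/5, 7/10) × (-6/5, -5/54)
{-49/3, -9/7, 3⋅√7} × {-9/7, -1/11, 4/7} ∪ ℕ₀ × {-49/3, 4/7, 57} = (ℕ₀ × {-49/3, 4/7, 57}) ∪ ({-49/3, -9/7, 3⋅√7} × {-9/7, -1/11, 4/7})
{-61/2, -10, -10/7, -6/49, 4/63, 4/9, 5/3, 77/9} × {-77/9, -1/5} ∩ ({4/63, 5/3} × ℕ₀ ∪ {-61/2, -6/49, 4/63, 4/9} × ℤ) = ∅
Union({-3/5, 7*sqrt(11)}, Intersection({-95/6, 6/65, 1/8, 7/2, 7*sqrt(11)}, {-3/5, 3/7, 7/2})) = {-3/5, 7/2, 7*sqrt(11)}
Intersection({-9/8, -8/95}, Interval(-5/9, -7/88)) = {-8/95}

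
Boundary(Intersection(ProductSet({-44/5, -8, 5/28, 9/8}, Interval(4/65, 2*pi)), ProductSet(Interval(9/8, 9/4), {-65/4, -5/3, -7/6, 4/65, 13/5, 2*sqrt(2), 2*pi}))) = ProductSet({9/8}, {4/65, 13/5, 2*sqrt(2), 2*pi})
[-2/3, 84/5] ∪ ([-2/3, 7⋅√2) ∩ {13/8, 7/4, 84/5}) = [-2/3, 84/5]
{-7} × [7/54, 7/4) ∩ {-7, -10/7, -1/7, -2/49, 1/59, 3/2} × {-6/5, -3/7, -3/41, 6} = ∅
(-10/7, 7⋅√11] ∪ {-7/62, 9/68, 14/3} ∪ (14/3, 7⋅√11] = (-10/7, 7⋅√11]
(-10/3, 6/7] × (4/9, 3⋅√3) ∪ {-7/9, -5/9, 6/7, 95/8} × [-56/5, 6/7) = ({-7/9, -5/9, 6/7, 95/8} × [-56/5, 6/7)) ∪ ((-10/3, 6/7] × (4/9, 3⋅√3))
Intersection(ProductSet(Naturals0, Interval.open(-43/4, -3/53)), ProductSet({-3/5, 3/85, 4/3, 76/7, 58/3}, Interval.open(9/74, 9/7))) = EmptySet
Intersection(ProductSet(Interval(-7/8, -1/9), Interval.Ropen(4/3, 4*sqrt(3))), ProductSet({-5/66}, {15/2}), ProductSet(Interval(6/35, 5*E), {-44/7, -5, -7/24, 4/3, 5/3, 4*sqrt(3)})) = EmptySet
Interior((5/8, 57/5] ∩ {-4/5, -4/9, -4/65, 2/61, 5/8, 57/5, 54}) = ∅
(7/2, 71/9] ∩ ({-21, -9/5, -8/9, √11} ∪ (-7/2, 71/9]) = (7/2, 71/9]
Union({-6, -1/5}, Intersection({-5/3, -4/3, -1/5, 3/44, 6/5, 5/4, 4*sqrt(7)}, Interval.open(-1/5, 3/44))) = {-6, -1/5}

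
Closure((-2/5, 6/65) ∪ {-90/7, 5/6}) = {-90/7, 5/6} ∪ [-2/5, 6/65]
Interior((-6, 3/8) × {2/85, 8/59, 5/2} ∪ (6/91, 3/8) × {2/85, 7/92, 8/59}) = ∅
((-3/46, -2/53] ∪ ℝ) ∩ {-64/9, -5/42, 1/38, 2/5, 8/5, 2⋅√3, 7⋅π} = {-64/9, -5/42, 1/38, 2/5, 8/5, 2⋅√3, 7⋅π}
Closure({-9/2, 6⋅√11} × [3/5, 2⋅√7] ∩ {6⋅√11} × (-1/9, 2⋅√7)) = {6⋅√11} × [3/5, 2⋅√7]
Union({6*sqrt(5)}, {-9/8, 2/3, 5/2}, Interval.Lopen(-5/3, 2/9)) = Union({2/3, 5/2, 6*sqrt(5)}, Interval.Lopen(-5/3, 2/9))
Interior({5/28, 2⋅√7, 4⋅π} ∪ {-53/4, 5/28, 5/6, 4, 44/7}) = ∅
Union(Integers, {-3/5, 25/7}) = Union({-3/5, 25/7}, Integers)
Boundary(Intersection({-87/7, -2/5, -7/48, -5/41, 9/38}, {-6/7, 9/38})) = {9/38}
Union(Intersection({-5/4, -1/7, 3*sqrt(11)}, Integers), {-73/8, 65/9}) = {-73/8, 65/9}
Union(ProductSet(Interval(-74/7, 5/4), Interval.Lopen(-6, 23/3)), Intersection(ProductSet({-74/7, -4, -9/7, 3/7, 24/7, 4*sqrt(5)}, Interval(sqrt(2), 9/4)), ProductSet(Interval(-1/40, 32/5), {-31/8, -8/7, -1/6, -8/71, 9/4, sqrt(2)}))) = Union(ProductSet({3/7, 24/7}, {9/4, sqrt(2)}), ProductSet(Interval(-74/7, 5/4), Interval.Lopen(-6, 23/3)))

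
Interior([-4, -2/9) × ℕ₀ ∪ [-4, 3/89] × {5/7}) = ∅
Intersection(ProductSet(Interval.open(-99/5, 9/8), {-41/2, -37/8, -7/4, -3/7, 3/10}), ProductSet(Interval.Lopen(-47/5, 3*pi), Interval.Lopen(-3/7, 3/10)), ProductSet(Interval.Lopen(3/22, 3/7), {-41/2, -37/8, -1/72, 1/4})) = EmptySet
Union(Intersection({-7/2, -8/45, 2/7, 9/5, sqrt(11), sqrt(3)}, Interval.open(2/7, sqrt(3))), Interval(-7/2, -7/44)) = Interval(-7/2, -7/44)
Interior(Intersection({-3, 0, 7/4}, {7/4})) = EmptySet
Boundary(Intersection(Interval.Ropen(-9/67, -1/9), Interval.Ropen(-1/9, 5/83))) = EmptySet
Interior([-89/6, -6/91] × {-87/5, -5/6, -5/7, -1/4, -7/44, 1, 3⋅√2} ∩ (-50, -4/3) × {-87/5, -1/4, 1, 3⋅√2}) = ∅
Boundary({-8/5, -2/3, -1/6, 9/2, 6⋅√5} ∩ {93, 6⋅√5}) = {6⋅√5}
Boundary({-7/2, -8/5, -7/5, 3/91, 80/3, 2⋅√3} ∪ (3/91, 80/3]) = {-7/2, -8/5, -7/5, 3/91, 80/3}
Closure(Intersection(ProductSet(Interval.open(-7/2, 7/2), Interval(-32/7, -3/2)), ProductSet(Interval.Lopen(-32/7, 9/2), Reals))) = ProductSet(Interval(-7/2, 7/2), Interval(-32/7, -3/2))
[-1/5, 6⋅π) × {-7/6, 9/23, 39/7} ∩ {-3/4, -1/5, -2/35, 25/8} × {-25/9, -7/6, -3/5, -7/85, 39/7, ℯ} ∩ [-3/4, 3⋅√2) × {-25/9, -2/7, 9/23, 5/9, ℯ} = ∅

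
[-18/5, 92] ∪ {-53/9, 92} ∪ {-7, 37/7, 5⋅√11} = {-7, -53/9} ∪ [-18/5, 92]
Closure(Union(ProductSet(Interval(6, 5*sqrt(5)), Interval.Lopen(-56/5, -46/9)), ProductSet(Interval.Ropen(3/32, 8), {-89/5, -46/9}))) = Union(ProductSet(Interval(3/32, 8), {-89/5, -46/9}), ProductSet(Interval(6, 5*sqrt(5)), Interval(-56/5, -46/9)))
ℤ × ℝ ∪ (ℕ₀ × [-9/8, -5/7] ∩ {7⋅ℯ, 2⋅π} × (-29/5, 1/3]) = ℤ × ℝ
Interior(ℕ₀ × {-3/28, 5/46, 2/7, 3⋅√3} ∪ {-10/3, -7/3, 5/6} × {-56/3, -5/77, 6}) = ∅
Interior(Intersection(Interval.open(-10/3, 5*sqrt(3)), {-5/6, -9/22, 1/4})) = EmptySet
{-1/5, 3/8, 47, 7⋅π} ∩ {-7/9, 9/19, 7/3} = ∅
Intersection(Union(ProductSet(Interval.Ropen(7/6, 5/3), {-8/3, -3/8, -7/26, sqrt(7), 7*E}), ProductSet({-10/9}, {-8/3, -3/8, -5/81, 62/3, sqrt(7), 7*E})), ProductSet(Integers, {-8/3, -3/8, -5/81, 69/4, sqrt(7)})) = EmptySet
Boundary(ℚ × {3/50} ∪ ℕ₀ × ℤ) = (ℕ₀ × ℤ) ∪ (ℝ × {3/50})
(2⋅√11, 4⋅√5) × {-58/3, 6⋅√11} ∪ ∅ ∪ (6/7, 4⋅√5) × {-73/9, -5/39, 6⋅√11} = ((6/7, 4⋅√5) × {-73/9, -5/39, 6⋅√11}) ∪ ((2⋅√11, 4⋅√5) × {-58/3, 6⋅√11})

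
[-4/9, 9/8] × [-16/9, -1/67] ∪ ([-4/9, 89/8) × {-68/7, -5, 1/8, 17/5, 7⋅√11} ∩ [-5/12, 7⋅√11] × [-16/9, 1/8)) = [-4/9, 9/8] × [-16/9, -1/67]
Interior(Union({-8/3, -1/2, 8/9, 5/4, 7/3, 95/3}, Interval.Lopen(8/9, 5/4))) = Interval.open(8/9, 5/4)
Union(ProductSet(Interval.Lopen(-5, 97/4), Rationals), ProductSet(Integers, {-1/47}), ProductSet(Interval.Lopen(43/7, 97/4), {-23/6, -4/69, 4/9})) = Union(ProductSet(Integers, {-1/47}), ProductSet(Interval.Lopen(-5, 97/4), Rationals))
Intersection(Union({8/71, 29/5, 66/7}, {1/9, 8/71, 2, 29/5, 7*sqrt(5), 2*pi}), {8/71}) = {8/71}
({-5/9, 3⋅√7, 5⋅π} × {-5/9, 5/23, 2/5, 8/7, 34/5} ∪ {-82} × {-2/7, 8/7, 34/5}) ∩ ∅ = ∅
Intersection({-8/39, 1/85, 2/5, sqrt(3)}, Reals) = {-8/39, 1/85, 2/5, sqrt(3)}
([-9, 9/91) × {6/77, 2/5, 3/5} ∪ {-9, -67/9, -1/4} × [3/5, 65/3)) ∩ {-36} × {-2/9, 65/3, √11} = ∅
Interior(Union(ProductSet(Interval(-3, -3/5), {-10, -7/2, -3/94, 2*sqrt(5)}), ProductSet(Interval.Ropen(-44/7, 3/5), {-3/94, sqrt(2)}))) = EmptySet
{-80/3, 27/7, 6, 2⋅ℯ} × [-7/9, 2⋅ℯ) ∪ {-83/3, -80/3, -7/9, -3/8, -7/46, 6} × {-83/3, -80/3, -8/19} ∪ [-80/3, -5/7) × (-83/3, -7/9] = ([-80/3, -5/7) × (-83/3, -7/9]) ∪ ({-83/3, -80/3, -7/9, -3/8, -7/46, 6} × {-83/3, -80/3, -8/19}) ∪ ({-80/3, 27/7, 6, 2⋅ℯ} × [-7/9, 2⋅ℯ))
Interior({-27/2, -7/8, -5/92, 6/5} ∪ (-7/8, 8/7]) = (-7/8, 8/7)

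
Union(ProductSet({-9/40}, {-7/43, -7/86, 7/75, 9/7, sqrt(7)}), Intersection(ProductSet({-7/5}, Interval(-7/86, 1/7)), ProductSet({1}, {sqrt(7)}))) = ProductSet({-9/40}, {-7/43, -7/86, 7/75, 9/7, sqrt(7)})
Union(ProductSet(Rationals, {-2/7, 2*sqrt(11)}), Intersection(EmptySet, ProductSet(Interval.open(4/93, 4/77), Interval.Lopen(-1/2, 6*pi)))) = ProductSet(Rationals, {-2/7, 2*sqrt(11)})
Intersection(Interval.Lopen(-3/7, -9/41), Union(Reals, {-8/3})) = Interval.Lopen(-3/7, -9/41)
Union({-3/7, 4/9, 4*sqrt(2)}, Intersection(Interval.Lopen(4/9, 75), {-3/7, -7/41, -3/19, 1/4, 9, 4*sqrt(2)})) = {-3/7, 4/9, 9, 4*sqrt(2)}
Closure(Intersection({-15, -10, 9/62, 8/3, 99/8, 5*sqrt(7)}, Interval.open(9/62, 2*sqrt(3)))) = {8/3}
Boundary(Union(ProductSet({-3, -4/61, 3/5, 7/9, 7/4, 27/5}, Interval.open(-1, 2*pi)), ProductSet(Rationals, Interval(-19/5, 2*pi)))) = ProductSet(Reals, Interval(-19/5, 2*pi))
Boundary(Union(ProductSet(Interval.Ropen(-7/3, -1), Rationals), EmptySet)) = ProductSet(Interval(-7/3, -1), Reals)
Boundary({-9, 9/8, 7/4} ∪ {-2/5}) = {-9, -2/5, 9/8, 7/4}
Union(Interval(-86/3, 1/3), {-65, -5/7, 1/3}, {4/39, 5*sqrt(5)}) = Union({-65, 5*sqrt(5)}, Interval(-86/3, 1/3))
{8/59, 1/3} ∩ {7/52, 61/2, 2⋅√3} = ∅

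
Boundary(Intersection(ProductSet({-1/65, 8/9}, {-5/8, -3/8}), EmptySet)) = EmptySet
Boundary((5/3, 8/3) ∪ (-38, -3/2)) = {-38, -3/2, 5/3, 8/3}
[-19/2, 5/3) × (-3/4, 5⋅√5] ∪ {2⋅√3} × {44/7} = ({2⋅√3} × {44/7}) ∪ ([-19/2, 5/3) × (-3/4, 5⋅√5])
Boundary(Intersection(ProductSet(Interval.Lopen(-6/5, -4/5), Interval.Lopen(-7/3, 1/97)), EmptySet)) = EmptySet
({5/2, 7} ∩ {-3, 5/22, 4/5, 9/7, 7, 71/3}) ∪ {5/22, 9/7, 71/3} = {5/22, 9/7, 7, 71/3}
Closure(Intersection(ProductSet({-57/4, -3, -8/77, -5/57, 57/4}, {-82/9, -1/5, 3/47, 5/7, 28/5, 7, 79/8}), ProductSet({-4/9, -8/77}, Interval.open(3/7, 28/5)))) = ProductSet({-8/77}, {5/7})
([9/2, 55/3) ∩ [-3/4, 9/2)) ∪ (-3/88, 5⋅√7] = (-3/88, 5⋅√7]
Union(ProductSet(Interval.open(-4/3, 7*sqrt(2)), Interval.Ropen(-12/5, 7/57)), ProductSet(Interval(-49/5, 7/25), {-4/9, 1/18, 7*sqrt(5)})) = Union(ProductSet(Interval(-49/5, 7/25), {-4/9, 1/18, 7*sqrt(5)}), ProductSet(Interval.open(-4/3, 7*sqrt(2)), Interval.Ropen(-12/5, 7/57)))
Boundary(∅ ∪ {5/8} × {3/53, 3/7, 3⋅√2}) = {5/8} × {3/53, 3/7, 3⋅√2}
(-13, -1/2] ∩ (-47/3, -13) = ∅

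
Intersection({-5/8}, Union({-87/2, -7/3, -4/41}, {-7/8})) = EmptySet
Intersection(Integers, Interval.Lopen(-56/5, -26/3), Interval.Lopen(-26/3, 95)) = EmptySet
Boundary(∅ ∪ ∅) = ∅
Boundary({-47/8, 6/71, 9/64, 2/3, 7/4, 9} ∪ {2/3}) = {-47/8, 6/71, 9/64, 2/3, 7/4, 9}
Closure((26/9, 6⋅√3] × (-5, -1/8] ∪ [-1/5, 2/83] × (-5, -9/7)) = ([-1/5, 2/83] × [-5, -9/7]) ∪ ({26/9, 6⋅√3} × [-5, -1/8]) ∪ ([26/9, 6⋅√3] × {-5, -1/8}) ∪ ((26/9, 6⋅√3] × (-5, -1/8])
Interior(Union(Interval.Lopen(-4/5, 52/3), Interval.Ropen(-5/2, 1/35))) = Interval.open(-5/2, 52/3)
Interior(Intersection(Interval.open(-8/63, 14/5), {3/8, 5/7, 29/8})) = EmptySet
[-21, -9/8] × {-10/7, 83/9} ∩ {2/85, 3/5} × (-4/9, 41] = ∅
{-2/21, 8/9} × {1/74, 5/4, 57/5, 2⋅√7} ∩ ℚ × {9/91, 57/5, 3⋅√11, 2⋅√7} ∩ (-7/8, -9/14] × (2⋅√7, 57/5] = ∅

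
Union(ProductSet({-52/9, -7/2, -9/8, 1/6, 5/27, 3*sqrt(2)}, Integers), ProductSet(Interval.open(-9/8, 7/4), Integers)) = ProductSet(Union({-52/9, -7/2, 3*sqrt(2)}, Interval.Ropen(-9/8, 7/4)), Integers)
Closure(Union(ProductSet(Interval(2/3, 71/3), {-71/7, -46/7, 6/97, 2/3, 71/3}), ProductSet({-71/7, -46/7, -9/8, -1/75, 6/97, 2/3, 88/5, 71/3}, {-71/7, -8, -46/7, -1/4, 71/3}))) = Union(ProductSet({-71/7, -46/7, -9/8, -1/75, 6/97, 2/3, 88/5, 71/3}, {-71/7, -8, -46/7, -1/4, 71/3}), ProductSet(Interval(2/3, 71/3), {-71/7, -46/7, 6/97, 2/3, 71/3}))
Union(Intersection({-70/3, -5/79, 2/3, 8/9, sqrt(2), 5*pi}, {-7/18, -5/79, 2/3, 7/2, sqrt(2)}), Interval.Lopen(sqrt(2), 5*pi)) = Union({-5/79, 2/3}, Interval(sqrt(2), 5*pi))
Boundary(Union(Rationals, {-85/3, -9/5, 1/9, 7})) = Reals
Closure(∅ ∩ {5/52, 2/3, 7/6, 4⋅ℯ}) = ∅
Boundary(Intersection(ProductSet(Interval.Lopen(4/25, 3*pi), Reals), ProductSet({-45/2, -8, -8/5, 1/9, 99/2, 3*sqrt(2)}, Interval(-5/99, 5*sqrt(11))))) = ProductSet({3*sqrt(2)}, Interval(-5/99, 5*sqrt(11)))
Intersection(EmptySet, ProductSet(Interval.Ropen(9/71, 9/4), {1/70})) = EmptySet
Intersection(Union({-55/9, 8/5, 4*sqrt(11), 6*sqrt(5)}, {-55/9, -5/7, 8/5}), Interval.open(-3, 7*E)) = {-5/7, 8/5, 4*sqrt(11), 6*sqrt(5)}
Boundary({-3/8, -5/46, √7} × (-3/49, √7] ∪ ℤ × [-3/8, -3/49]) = (ℤ × [-3/8, -3/49]) ∪ ({-3/8, -5/46, √7} × [-3/49, √7])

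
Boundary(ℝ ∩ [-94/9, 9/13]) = {-94/9, 9/13}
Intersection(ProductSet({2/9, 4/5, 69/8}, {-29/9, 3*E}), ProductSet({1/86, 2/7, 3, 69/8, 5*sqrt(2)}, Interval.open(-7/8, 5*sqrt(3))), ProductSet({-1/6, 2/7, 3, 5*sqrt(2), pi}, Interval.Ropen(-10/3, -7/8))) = EmptySet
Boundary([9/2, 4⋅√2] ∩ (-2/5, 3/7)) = ∅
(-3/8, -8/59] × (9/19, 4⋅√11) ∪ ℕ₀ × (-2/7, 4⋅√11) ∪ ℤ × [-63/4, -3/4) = (ℤ × [-63/4, -3/4)) ∪ (ℕ₀ × (-2/7, 4⋅√11)) ∪ ((-3/8, -8/59] × (9/19, 4⋅√11))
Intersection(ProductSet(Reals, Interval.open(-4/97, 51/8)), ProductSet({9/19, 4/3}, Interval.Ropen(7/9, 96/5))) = ProductSet({9/19, 4/3}, Interval.Ropen(7/9, 51/8))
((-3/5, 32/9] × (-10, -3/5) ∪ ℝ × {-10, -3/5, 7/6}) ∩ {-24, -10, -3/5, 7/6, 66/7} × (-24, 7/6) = ({7/6} × (-10, -3/5)) ∪ ({-24, -10, -3/5, 7/6, 66/7} × {-10, -3/5})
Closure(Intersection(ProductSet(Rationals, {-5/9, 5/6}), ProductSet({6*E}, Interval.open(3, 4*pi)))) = EmptySet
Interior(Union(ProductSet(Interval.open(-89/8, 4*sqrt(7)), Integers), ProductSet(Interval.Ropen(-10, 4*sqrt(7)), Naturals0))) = EmptySet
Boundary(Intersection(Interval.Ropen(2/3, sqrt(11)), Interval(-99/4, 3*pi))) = {2/3, sqrt(11)}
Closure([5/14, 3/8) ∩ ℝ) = [5/14, 3/8]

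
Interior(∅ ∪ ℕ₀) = ∅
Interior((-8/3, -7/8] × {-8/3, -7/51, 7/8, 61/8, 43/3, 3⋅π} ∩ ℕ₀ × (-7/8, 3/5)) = ∅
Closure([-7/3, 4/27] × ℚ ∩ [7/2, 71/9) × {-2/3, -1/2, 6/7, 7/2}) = ∅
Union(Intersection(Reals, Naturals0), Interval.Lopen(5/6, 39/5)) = Union(Interval.Lopen(5/6, 39/5), Naturals0)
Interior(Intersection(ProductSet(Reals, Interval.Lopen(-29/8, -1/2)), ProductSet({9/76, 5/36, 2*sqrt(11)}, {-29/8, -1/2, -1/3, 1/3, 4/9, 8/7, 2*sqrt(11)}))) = EmptySet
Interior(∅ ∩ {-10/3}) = ∅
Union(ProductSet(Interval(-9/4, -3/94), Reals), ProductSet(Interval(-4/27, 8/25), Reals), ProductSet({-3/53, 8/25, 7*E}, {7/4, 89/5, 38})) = Union(ProductSet({-3/53, 8/25, 7*E}, {7/4, 89/5, 38}), ProductSet(Interval(-9/4, 8/25), Reals))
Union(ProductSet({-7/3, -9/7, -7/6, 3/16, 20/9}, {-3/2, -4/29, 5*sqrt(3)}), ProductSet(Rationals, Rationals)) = Union(ProductSet({-7/3, -9/7, -7/6, 3/16, 20/9}, {-3/2, -4/29, 5*sqrt(3)}), ProductSet(Rationals, Rationals))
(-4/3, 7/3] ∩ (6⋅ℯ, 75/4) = ∅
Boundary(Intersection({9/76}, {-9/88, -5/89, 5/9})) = EmptySet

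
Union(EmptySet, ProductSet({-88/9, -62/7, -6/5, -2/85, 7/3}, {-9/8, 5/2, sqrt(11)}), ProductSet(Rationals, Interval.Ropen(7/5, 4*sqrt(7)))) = Union(ProductSet({-88/9, -62/7, -6/5, -2/85, 7/3}, {-9/8, 5/2, sqrt(11)}), ProductSet(Rationals, Interval.Ropen(7/5, 4*sqrt(7))))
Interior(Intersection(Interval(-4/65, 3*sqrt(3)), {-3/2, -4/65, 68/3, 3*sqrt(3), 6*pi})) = EmptySet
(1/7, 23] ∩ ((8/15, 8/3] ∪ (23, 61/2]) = (8/15, 8/3]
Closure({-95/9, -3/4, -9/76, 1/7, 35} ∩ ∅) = ∅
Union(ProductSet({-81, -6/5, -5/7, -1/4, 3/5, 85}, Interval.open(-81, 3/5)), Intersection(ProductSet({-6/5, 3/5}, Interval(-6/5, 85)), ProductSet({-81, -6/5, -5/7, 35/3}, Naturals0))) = Union(ProductSet({-6/5}, Range(0, 86, 1)), ProductSet({-81, -6/5, -5/7, -1/4, 3/5, 85}, Interval.open(-81, 3/5)))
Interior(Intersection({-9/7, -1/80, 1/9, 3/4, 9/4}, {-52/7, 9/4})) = EmptySet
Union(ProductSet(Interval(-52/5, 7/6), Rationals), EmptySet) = ProductSet(Interval(-52/5, 7/6), Rationals)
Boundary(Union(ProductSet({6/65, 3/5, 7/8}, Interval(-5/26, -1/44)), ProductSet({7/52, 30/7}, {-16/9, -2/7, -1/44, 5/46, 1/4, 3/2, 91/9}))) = Union(ProductSet({7/52, 30/7}, {-16/9, -2/7, -1/44, 5/46, 1/4, 3/2, 91/9}), ProductSet({6/65, 3/5, 7/8}, Interval(-5/26, -1/44)))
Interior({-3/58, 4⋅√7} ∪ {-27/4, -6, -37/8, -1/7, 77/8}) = ∅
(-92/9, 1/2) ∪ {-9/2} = (-92/9, 1/2)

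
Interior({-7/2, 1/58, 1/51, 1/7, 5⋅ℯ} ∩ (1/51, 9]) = ∅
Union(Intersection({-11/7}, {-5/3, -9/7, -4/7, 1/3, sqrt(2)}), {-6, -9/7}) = {-6, -9/7}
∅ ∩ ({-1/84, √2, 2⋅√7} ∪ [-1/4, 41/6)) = ∅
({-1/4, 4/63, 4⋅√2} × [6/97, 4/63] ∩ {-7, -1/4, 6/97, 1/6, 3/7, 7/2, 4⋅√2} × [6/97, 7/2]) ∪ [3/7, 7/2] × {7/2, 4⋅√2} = ({-1/4, 4⋅√2} × [6/97, 4/63]) ∪ ([3/7, 7/2] × {7/2, 4⋅√2})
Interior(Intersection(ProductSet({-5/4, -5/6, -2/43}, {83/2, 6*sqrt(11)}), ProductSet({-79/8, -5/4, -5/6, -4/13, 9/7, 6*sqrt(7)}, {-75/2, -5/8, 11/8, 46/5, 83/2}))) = EmptySet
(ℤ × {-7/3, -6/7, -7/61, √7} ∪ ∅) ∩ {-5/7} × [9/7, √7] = ∅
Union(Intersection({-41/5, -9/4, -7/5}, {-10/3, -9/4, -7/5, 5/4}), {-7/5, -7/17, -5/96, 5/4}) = {-9/4, -7/5, -7/17, -5/96, 5/4}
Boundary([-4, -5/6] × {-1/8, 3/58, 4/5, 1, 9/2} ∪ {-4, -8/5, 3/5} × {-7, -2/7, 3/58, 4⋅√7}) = ([-4, -5/6] × {-1/8, 3/58, 4/5, 1, 9/2}) ∪ ({-4, -8/5, 3/5} × {-7, -2/7, 3/58, 4⋅√7})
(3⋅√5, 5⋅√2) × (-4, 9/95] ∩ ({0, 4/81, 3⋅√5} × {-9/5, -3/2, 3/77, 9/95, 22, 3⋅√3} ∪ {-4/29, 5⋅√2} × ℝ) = ∅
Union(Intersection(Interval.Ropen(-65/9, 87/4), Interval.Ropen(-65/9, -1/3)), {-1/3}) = Interval(-65/9, -1/3)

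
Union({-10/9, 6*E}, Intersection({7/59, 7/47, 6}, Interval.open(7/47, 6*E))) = {-10/9, 6, 6*E}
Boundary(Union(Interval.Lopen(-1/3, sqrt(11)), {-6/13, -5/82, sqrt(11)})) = {-6/13, -1/3, sqrt(11)}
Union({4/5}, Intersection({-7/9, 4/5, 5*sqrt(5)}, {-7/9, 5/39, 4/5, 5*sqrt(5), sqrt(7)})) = {-7/9, 4/5, 5*sqrt(5)}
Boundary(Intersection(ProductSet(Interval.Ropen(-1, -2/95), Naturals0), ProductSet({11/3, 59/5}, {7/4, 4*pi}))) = EmptySet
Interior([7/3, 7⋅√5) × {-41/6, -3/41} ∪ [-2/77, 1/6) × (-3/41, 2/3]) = (-2/77, 1/6) × (-3/41, 2/3)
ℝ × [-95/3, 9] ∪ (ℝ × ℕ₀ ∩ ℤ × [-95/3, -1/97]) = ℝ × [-95/3, 9]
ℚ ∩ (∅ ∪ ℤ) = ℤ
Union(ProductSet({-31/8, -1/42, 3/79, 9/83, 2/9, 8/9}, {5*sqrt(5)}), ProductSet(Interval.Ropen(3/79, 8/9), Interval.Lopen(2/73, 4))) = Union(ProductSet({-31/8, -1/42, 3/79, 9/83, 2/9, 8/9}, {5*sqrt(5)}), ProductSet(Interval.Ropen(3/79, 8/9), Interval.Lopen(2/73, 4)))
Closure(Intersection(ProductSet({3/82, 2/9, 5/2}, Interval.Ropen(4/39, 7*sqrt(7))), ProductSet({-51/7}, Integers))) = EmptySet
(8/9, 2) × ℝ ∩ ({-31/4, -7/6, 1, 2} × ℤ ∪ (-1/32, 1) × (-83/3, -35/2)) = ({1} × ℤ) ∪ ((8/9, 1) × (-83/3, -35/2))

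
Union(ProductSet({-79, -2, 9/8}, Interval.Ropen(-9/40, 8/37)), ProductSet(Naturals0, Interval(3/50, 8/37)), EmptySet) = Union(ProductSet({-79, -2, 9/8}, Interval.Ropen(-9/40, 8/37)), ProductSet(Naturals0, Interval(3/50, 8/37)))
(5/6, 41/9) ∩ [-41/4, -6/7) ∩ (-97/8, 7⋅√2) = ∅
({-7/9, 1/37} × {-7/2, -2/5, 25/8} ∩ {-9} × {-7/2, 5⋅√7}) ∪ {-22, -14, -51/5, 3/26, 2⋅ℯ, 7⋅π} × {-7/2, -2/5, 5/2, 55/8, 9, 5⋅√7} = {-22, -14, -51/5, 3/26, 2⋅ℯ, 7⋅π} × {-7/2, -2/5, 5/2, 55/8, 9, 5⋅√7}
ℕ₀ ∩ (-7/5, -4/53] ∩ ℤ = ∅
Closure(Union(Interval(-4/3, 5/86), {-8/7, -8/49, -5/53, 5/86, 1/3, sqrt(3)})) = Union({1/3, sqrt(3)}, Interval(-4/3, 5/86))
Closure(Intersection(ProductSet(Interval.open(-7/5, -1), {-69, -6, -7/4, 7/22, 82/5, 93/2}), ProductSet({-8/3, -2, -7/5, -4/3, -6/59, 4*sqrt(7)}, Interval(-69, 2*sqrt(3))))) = ProductSet({-4/3}, {-69, -6, -7/4, 7/22})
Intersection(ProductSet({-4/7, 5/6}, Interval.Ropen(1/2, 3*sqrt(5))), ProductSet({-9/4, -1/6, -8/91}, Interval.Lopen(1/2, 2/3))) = EmptySet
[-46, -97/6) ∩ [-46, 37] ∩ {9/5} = ∅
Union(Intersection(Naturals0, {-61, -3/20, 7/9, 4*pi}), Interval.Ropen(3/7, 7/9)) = Interval.Ropen(3/7, 7/9)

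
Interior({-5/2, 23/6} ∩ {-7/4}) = ∅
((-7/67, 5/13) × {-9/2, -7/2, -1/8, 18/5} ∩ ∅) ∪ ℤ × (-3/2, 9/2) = ℤ × (-3/2, 9/2)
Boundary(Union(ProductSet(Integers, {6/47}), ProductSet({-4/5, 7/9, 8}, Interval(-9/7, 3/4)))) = Union(ProductSet({-4/5, 7/9, 8}, Interval(-9/7, 3/4)), ProductSet(Integers, {6/47}))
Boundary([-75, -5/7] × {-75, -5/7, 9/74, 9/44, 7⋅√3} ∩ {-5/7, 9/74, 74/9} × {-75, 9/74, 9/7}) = {-5/7} × {-75, 9/74}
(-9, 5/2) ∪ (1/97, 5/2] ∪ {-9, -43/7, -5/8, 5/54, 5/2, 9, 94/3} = [-9, 5/2] ∪ {9, 94/3}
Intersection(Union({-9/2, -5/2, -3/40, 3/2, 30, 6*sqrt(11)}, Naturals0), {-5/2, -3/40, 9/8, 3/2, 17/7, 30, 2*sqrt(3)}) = {-5/2, -3/40, 3/2, 30}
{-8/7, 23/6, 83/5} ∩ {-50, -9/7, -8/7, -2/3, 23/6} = {-8/7, 23/6}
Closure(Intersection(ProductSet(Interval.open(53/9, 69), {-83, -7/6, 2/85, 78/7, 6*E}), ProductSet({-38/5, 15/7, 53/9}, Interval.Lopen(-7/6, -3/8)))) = EmptySet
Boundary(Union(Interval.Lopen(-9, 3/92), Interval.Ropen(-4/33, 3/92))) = {-9, 3/92}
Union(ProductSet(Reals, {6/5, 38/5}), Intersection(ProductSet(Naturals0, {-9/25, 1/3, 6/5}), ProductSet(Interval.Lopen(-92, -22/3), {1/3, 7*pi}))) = ProductSet(Reals, {6/5, 38/5})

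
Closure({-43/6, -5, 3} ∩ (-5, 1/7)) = ∅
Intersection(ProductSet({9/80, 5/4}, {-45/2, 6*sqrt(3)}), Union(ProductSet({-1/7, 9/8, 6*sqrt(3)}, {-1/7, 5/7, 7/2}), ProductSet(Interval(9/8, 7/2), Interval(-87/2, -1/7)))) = ProductSet({5/4}, {-45/2})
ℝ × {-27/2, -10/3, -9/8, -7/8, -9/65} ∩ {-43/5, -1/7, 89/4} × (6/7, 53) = ∅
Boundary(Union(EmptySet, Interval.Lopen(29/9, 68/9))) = {29/9, 68/9}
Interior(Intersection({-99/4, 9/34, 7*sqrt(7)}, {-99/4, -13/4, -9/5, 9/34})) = EmptySet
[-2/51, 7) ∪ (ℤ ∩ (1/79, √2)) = [-2/51, 7) ∪ {1}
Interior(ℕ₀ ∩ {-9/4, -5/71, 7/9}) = ∅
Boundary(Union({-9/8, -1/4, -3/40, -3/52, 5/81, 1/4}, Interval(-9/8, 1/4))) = {-9/8, 1/4}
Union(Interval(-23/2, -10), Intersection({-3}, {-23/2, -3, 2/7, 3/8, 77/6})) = Union({-3}, Interval(-23/2, -10))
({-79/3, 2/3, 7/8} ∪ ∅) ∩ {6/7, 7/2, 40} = ∅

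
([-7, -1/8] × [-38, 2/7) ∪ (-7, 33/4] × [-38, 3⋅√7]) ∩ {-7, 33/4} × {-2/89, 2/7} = ({-7} × {-2/89}) ∪ ({33/4} × {-2/89, 2/7})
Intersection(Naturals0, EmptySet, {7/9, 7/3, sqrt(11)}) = EmptySet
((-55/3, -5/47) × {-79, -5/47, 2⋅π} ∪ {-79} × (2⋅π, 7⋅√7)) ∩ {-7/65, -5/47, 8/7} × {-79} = {-7/65} × {-79}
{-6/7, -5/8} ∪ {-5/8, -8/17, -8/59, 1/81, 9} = {-6/7, -5/8, -8/17, -8/59, 1/81, 9}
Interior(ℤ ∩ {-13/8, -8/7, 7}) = ∅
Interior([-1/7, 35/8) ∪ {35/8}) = (-1/7, 35/8)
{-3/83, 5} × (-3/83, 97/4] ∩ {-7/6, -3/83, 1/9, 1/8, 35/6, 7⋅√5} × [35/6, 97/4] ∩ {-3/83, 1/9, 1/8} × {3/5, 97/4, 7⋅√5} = {-3/83} × {97/4, 7⋅√5}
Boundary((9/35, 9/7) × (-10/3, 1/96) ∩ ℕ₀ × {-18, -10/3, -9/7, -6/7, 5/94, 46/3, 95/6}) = {1} × {-9/7, -6/7}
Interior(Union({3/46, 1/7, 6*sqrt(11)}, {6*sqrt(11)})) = EmptySet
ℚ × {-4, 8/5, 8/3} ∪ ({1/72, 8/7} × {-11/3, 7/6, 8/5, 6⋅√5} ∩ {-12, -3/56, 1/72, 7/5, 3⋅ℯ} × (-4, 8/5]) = (ℚ × {-4, 8/5, 8/3}) ∪ ({1/72} × {-11/3, 7/6, 8/5})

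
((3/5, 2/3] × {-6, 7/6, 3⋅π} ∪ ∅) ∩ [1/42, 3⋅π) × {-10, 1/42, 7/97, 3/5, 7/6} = (3/5, 2/3] × {7/6}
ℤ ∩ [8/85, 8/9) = ∅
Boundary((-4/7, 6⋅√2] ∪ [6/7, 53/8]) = {-4/7, 6⋅√2}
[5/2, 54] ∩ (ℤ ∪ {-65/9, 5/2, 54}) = {5/2} ∪ {3, 4, …, 54}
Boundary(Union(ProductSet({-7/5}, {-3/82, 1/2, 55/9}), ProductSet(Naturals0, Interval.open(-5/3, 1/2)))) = Union(ProductSet({-7/5}, {-3/82, 1/2, 55/9}), ProductSet(Naturals0, Interval(-5/3, 1/2)))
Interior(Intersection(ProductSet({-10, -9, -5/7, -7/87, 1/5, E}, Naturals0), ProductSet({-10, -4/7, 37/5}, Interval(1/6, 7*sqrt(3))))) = EmptySet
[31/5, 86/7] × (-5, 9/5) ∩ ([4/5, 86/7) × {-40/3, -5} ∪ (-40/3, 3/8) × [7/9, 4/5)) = ∅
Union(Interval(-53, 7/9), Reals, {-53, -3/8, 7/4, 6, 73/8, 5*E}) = Interval(-oo, oo)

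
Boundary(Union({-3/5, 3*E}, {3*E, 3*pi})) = {-3/5, 3*E, 3*pi}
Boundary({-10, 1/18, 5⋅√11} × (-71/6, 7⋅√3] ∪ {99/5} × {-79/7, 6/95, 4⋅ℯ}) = ({99/5} × {-79/7, 6/95, 4⋅ℯ}) ∪ ({-10, 1/18, 5⋅√11} × [-71/6, 7⋅√3])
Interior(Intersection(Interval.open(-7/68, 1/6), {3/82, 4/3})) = EmptySet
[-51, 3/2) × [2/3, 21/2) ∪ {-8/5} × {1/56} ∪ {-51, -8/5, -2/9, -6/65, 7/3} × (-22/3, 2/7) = ([-51, 3/2) × [2/3, 21/2)) ∪ ({-51, -8/5, -2/9, -6/65, 7/3} × (-22/3, 2/7))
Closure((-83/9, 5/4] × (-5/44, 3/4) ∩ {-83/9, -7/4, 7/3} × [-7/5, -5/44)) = ∅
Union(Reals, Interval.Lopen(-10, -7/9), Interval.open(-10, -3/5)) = Interval(-oo, oo)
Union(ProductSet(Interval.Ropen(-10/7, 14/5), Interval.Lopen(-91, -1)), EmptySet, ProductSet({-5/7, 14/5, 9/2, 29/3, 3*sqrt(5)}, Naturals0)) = Union(ProductSet({-5/7, 14/5, 9/2, 29/3, 3*sqrt(5)}, Naturals0), ProductSet(Interval.Ropen(-10/7, 14/5), Interval.Lopen(-91, -1)))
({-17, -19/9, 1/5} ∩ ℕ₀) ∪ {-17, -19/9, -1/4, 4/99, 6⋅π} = {-17, -19/9, -1/4, 4/99, 6⋅π}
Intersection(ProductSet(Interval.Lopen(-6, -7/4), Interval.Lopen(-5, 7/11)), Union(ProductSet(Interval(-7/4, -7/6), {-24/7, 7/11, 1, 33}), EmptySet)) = ProductSet({-7/4}, {-24/7, 7/11})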